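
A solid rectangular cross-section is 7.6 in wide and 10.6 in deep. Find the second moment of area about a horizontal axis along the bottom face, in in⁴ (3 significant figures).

I_base ≈ 3020 in⁴

The section: 7.6 × 10.6, A = 80.56 in², y = 5.3 in, Ī = 754.31 in⁴.
Transfer it to the bottom edge using Ī + A·d² with d = y − 0:
  the section: d = 5.3 in → contributes +3017.2 in⁴
Total I = 3017.2 in⁴.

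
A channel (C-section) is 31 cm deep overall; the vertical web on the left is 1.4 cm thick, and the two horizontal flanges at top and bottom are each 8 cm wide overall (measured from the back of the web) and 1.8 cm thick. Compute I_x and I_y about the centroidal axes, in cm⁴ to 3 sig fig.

I_x ≈ 8550 cm⁴, I_y ≈ 339 cm⁴

Decompose the section into non-overlapping parts with the origin at the bottom-left of its bounding rectangle.
Web: 1.4 × 31, A = 43.4 cm², y = 15.5 cm, Ī = 3475.6 cm⁴.
Top flange (beyond web): 6.6 × 1.8, A = 11.88 cm², y = 30.1 cm, Ī = 3.2076 cm⁴.
Bottom flange (beyond web): 6.6 × 1.8, A = 11.88 cm², y = 0.9 cm, Ī = 3.2076 cm⁴.
By symmetry the centroid is at mid-height, ȳ = 15.5 cm.
Transfer each piece to the centroidal x-axis using Ī + A·d² with d = y − 15.5:
  web: d = 0 cm → contributes +3475.6 cm⁴
  top flange (beyond web): d = 14.6 cm → contributes +2535.5 cm⁴
  bottom flange (beyond web): d = -14.6 cm → contributes +2535.5 cm⁴
Total I = 8546.7 cm⁴.
For the y-axis: x̄ = 2.1151 cm.
Repeating about the centroidal y-axis gives I_y = 339 cm⁴.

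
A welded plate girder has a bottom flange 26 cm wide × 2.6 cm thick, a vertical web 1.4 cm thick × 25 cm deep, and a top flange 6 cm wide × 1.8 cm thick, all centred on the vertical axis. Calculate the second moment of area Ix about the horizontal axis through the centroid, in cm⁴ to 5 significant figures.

Ix ≈ 1.1199 × 10⁴ cm⁴

Split into non-overlapping primitives; take the origin at the lower-left of the bounding box.
Bottom plate: 26 × 2.6, A = 67.6 cm², y = 1.3 cm, Ī = 38.08133 cm⁴.
Web plate: 1.4 × 25, A = 35 cm², y = 15.1 cm, Ī = 1822.917 cm⁴.
Top plate: 6 × 1.8, A = 10.8 cm², y = 28.5 cm, Ī = 2.916 cm⁴.
Centroid: ȳ = ΣA·y / ΣA = 8.149735 cm.
Transfer each piece to the horizontal axis through the centroid using Ī + A·d² with d = y − 8.149735:
  bottom plate: d = -6.849735 cm → contributes +3209.797 cm⁴
  web plate: d = 6.950265 cm → contributes +3513.633 cm⁴
  top plate: d = 20.35026 cm → contributes +4475.555 cm⁴
Total I = 11198.99 cm⁴.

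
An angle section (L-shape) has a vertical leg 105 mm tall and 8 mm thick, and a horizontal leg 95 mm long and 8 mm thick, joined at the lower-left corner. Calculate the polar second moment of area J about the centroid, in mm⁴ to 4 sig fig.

J ≈ 2.973 × 10⁶ mm⁴

Break the section into simple shapes (no overlaps), measuring from the bottom-left corner of the bounding box.
Vertical leg: 8 × 105, A = 840 mm², y = 52.5 mm, Ī = 771 750 mm⁴.
Horizontal leg (remainder): 87 × 8, A = 696 mm², y = 4 mm, Ī = 3 712 mm⁴.
Centroid: ȳ = ΣA·y / ΣA = 30.5234 mm.
Transfer each piece to the centroidal x-axis using Ī + A·d² with d = y − 30.5234:
  vertical leg: d = 21.9766 mm → contributes +1 177 444 mm⁴
  horizontal leg (remainder): d = -26.5234 mm → contributes +493 343 mm⁴
Total I = 1 670 787 mm⁴.
For the y-axis: x̄ = 25.5234 mm.
Repeating about the centroidal y-axis gives I_y = 1 302 267 mm⁴.
Polar second moment: J = I_x + I_y = 2 973 054 mm⁴.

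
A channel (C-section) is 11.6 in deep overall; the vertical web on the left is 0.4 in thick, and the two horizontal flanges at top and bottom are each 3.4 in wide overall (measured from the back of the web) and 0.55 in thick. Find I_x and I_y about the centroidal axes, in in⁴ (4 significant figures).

Split into non-overlapping primitives; take the origin at the lower-left of the bounding box.
Web: 0.4 × 11.6, A = 4.64 in², y = 5.8 in, Ī = 52.0299 in⁴.
Top flange (beyond web): 3 × 0.55, A = 1.65 in², y = 11.325 in, Ī = 0.0415938 in⁴.
Bottom flange (beyond web): 3 × 0.55, A = 1.65 in², y = 0.275 in, Ī = 0.0415938 in⁴.
By symmetry the centroid is at mid-height, ȳ = 5.8 in.
Transfer each piece to the centroidal x-axis using Ī + A·d² with d = y − 5.8:
  web: d = 0 in → contributes +52.0299 in⁴
  top flange (beyond web): d = 5.525 in → contributes +50.4089 in⁴
  bottom flange (beyond web): d = -5.525 in → contributes +50.4089 in⁴
Total I = 152.848 in⁴.
For the y-axis: x̄ = 0.906549 in.
Repeating about the centroidal y-axis gives I_y = 8.11013 in⁴.

I_x ≈ 152.8 in⁴, I_y ≈ 8.110 in⁴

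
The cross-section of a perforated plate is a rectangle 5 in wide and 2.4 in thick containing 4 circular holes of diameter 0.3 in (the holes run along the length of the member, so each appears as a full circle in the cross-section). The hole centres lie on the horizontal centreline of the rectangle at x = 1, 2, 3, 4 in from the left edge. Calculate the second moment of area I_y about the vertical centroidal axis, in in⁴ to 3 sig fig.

I_y ≈ 24.6 in⁴

Treat the section as a set of non-overlapping primitives; coordinates are from the bounding-box lower-left.
Plate: 5 × 2.4, A = 12 in², x = 2.5 in, Ī = 25 in⁴.
Hole 1 (subtracted): ⌀0.3, A = 0.070686 in², x = 1 in, Ī = 0.00039761 in⁴.
Hole 2 (subtracted): ⌀0.3, A = 0.070686 in², x = 2 in, Ī = 0.00039761 in⁴.
Hole 3 (subtracted): ⌀0.3, A = 0.070686 in², x = 3 in, Ī = 0.00039761 in⁴.
Hole 4 (subtracted): ⌀0.3, A = 0.070686 in², x = 4 in, Ī = 0.00039761 in⁴.
By symmetry the centroid is at mid-width, x̄ = 2.5 in.
Transfer each piece to the vertical centroidal axis using Ī + A·d² with d = x − 2.5:
  plate: d = 0 in → contributes +25 in⁴
  hole 1: d = -1.5 in → contributes −0.15944 in⁴
  hole 2: d = -0.5 in → contributes −0.018069 in⁴
  hole 3: d = 0.5 in → contributes −0.018069 in⁴
  hole 4: d = 1.5 in → contributes −0.15944 in⁴
Total I = 24.645 in⁴.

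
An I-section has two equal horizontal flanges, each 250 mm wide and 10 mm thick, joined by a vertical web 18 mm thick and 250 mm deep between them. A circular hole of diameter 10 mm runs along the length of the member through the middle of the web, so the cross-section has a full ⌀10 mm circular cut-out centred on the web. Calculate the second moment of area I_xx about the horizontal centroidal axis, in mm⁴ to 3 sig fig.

I_xx ≈ 1.08 × 10⁸ mm⁴

Break the section into simple shapes (no overlaps), measuring from the bottom-left corner of the bounding box.
Bottom flange: 250 × 10, A = 2 500 mm², y = 5 mm, Ī = 20 833 mm⁴.
Web: 18 × 250, A = 4 500 mm², y = 135 mm, Ī = 23 437 500 mm⁴.
Top flange: 250 × 10, A = 2 500 mm², y = 265 mm, Ī = 20 833 mm⁴.
Hole (subtracted): ⌀10, A = 78.54 mm², y = 135 mm, Ī = 490.87 mm⁴.
By symmetry the centroid is at mid-height, ȳ = 135 mm.
Transfer each piece to the horizontal centroidal axis using Ī + A·d² with d = y − 135:
  bottom flange: d = -130 mm → contributes +42 270 833 mm⁴
  web: d = 0 mm → contributes +23 437 500 mm⁴
  top flange: d = 130 mm → contributes +42 270 833 mm⁴
  hole: d = 0 mm → contributes −490.87 mm⁴
Total I = 107 978 676 mm⁴.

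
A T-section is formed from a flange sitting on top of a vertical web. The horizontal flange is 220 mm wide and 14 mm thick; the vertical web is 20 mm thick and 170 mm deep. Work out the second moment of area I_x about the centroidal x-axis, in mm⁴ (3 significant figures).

Decompose the section into non-overlapping parts with the origin at the bottom-left of its bounding rectangle.
Flange: 220 × 14, A = 3 080 mm², y = 177 mm, Ī = 50 307 mm⁴.
Web: 20 × 170, A = 3 400 mm², y = 85 mm, Ī = 8 188 333 mm⁴.
Centroid: ȳ = ΣA·y / ΣA = 128.73 mm.
Transfer each piece to the centroidal x-axis using Ī + A·d² with d = y − 128.73:
  flange: d = 48.272 mm → contributes +7 227 162 mm⁴
  web: d = -43.728 mm → contributes +14 689 720 mm⁴
Total I = 21 916 882 mm⁴.

I_x ≈ 2.19 × 10⁷ mm⁴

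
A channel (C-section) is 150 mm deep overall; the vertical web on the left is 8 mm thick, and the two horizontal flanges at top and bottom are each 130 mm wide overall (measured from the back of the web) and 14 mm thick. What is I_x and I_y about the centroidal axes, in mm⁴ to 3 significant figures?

Decompose the section into non-overlapping parts with the origin at the bottom-left of its bounding rectangle.
Web: 8 × 150, A = 1 200 mm², y = 75 mm, Ī = 2 250 000 mm⁴.
Top flange (beyond web): 122 × 14, A = 1 708 mm², y = 143 mm, Ī = 27 897 mm⁴.
Bottom flange (beyond web): 122 × 14, A = 1 708 mm², y = 7 mm, Ī = 27 897 mm⁴.
By symmetry the centroid is at mid-height, ȳ = 75 mm.
Transfer each piece to the centroidal x-axis using Ī + A·d² with d = y − 75:
  web: d = 0 mm → contributes +2 250 000 mm⁴
  top flange (beyond web): d = 68 mm → contributes +7 925 689 mm⁴
  bottom flange (beyond web): d = -68 mm → contributes +7 925 689 mm⁴
Total I = 18 101 379 mm⁴.
For the y-axis: x̄ = 52.102 mm.
Repeating about the centroidal y-axis gives I_y = 7 995 354 mm⁴.

I_x ≈ 1.81 × 10⁷ mm⁴, I_y ≈ 8.00 × 10⁶ mm⁴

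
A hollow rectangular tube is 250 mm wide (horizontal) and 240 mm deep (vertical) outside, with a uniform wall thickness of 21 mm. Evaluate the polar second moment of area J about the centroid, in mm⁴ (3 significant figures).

Treat the section as a set of non-overlapping primitives; coordinates are from the bounding-box lower-left.
Outer rectangle: 250 × 240, A = 60 000 mm², y = 120 mm, Ī = 288 000 000 mm⁴.
Inner void (subtracted): 208 × 198, A = 41 184 mm², y = 120 mm, Ī = 134 548 128 mm⁴.
By symmetry the centroid is at mid-height, ȳ = 120 mm.
All pieces are centred on the centroidal x-axis, so I = ΣĪ (holes subtracted) = 153 451 872 mm⁴.
Repeating about the centroidal y-axis gives I_y = 164 017 952 mm⁴.
Polar second moment: J = I_x + I_y = 317 469 824 mm⁴.

J ≈ 3.17 × 10⁸ mm⁴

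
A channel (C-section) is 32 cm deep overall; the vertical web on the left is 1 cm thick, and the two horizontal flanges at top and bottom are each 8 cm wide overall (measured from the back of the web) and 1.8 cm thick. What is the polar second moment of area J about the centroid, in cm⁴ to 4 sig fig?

J ≈ 8814 cm⁴

Split into non-overlapping primitives; take the origin at the lower-left of the bounding box.
Web: 1 × 32, A = 32 cm², y = 16 cm, Ī = 2730.67 cm⁴.
Top flange (beyond web): 7 × 1.8, A = 12.6 cm², y = 31.1 cm, Ī = 3.402 cm⁴.
Bottom flange (beyond web): 7 × 1.8, A = 12.6 cm², y = 0.9 cm, Ī = 3.402 cm⁴.
By symmetry the centroid is at mid-height, ȳ = 16 cm.
Transfer each piece to the centroidal x-axis using Ī + A·d² with d = y − 16:
  web: d = 0 cm → contributes +2730.67 cm⁴
  top flange (beyond web): d = 15.1 cm → contributes +2876.33 cm⁴
  bottom flange (beyond web): d = -15.1 cm → contributes +2876.33 cm⁴
Total I = 8483.32 cm⁴.
For the y-axis: x̄ = 2.26224 cm.
Repeating about the centroidal y-axis gives I_y = 331.133 cm⁴.
Polar second moment: J = I_x + I_y = 8814.46 cm⁴.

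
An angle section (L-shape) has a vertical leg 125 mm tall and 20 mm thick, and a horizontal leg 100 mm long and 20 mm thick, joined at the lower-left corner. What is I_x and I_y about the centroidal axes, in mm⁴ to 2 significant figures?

I_x ≈ 6.0 × 10⁶ mm⁴, I_y ≈ 3.4 × 10⁶ mm⁴

Decompose the section into non-overlapping parts with the origin at the bottom-left of its bounding rectangle.
Vertical leg: 20 × 125, A = 2 500 mm², y = 62.5 mm, Ī = 3 255 208 mm⁴.
Horizontal leg (remainder): 80 × 20, A = 1 600 mm², y = 10 mm, Ī = 53 333 mm⁴.
Centroid: ȳ = ΣA·y / ΣA = 42.01 mm.
Transfer each piece to the centroidal x-axis using Ī + A·d² with d = y − 42.01:
  vertical leg: d = 20.49 mm → contributes +4 304 584 mm⁴
  horizontal leg (remainder): d = -32.01 mm → contributes +1 692 982 mm⁴
Total I = 5 997 566 mm⁴.
For the y-axis: x̄ = 29.51 mm.
Repeating about the centroidal y-axis gives I_y = 3 375 691 mm⁴.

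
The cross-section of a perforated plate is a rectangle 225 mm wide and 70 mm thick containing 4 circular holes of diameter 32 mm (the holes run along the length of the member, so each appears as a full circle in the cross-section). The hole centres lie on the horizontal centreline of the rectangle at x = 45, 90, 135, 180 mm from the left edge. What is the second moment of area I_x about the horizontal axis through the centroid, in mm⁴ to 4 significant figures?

Split into non-overlapping primitives; take the origin at the lower-left of the bounding box.
Plate: 225 × 70, A = 15 750 mm², y = 35 mm, Ī = 6 431 250 mm⁴.
Hole 1 (subtracted): ⌀32, A = 804.248 mm², y = 35 mm, Ī = 51471.9 mm⁴.
Hole 2 (subtracted): ⌀32, A = 804.248 mm², y = 35 mm, Ī = 51471.9 mm⁴.
Hole 3 (subtracted): ⌀32, A = 804.248 mm², y = 35 mm, Ī = 51471.9 mm⁴.
Hole 4 (subtracted): ⌀32, A = 804.248 mm², y = 35 mm, Ī = 51471.9 mm⁴.
By symmetry the centroid is at mid-height, ȳ = 35 mm.
All pieces are centred on the horizontal axis through the centroid, so I = ΣĪ (holes subtracted) = 6 225 363 mm⁴.

I_x ≈ 6.225 × 10⁶ mm⁴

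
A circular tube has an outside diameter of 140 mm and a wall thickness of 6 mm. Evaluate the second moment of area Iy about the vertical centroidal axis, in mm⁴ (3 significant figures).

Treat the section as a set of non-overlapping primitives; coordinates are from the bounding-box lower-left.
Outer circle: ⌀140, A = 15 394 mm², x = 70 mm, Ī = 18 857 410 mm⁴.
Bore (subtracted): ⌀128, A = 12 868 mm², x = 70 mm, Ī = 13 176 795 mm⁴.
By symmetry the centroid is at mid-width, x̄ = 70 mm.
All pieces are centred on the vertical centroidal axis, so I = ΣĪ (holes subtracted) = 5 680 615 mm⁴.

Iy ≈ 5.68 × 10⁶ mm⁴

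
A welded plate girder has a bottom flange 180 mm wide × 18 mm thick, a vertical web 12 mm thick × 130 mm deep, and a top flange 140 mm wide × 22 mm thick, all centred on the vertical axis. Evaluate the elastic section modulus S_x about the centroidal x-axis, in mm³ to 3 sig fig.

S_x ≈ 4.32 × 10⁵ mm³

Treat the section as a set of non-overlapping primitives; coordinates are from the bounding-box lower-left.
Bottom plate: 180 × 18, A = 3 240 mm², y = 9 mm, Ī = 87 480 mm⁴.
Web plate: 12 × 130, A = 1 560 mm², y = 83 mm, Ī = 2 197 000 mm⁴.
Top plate: 140 × 22, A = 3 080 mm², y = 159 mm, Ī = 124 227 mm⁴.
Centroid: ȳ = ΣA·y / ΣA = 82.279 mm.
Transfer each piece to the centroidal x-axis using Ī + A·d² with d = y − 82.279:
  bottom plate: d = -73.279 mm → contributes +17 485 760 mm⁴
  web plate: d = 0.72081 mm → contributes +2 197 811 mm⁴
  top plate: d = 76.721 mm → contributes +18 253 362 mm⁴
Total I = 37 936 932 mm⁴.
Extreme fibre distance c = 87.721 mm; S = I/c = 432 474 mm³.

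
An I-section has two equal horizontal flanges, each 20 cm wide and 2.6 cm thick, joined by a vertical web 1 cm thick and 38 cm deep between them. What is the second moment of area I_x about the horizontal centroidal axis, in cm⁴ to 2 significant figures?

Treat the section as a set of non-overlapping primitives; coordinates are from the bounding-box lower-left.
Bottom flange: 20 × 2.6, A = 52 cm², y = 1.3 cm, Ī = 29.29 cm⁴.
Web: 1 × 38, A = 38 cm², y = 21.6 cm, Ī = 4 573 cm⁴.
Top flange: 20 × 2.6, A = 52 cm², y = 41.9 cm, Ī = 29.29 cm⁴.
By symmetry the centroid is at mid-height, ȳ = 21.6 cm.
Transfer each piece to the horizontal centroidal axis using Ī + A·d² with d = y − 21.6:
  bottom flange: d = -20.3 cm → contributes +21 458 cm⁴
  web: d = 0 cm → contributes +4 573 cm⁴
  top flange: d = 20.3 cm → contributes +21 458 cm⁴
Total I = 47 489 cm⁴.

I_x ≈ 4.7 × 10⁴ cm⁴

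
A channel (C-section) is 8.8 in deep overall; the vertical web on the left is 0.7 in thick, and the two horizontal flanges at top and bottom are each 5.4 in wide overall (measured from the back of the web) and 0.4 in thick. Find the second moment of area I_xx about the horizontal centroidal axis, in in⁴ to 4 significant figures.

I_xx ≈ 106.1 in⁴

Treat the section as a set of non-overlapping primitives; coordinates are from the bounding-box lower-left.
Web: 0.7 × 8.8, A = 6.16 in², y = 4.4 in, Ī = 39.7525 in⁴.
Top flange (beyond web): 4.7 × 0.4, A = 1.88 in², y = 8.6 in, Ī = 0.0250667 in⁴.
Bottom flange (beyond web): 4.7 × 0.4, A = 1.88 in², y = 0.2 in, Ī = 0.0250667 in⁴.
By symmetry the centroid is at mid-height, ȳ = 4.4 in.
Transfer each piece to the horizontal centroidal axis using Ī + A·d² with d = y − 4.4:
  web: d = 0 in → contributes +39.7525 in⁴
  top flange (beyond web): d = 4.2 in → contributes +33.1883 in⁴
  bottom flange (beyond web): d = -4.2 in → contributes +33.1883 in⁴
Total I = 106.129 in⁴.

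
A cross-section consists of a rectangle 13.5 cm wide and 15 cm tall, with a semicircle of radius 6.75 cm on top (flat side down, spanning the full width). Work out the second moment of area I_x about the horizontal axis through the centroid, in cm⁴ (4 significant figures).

Break the section into simple shapes (no overlaps), measuring from the bottom-left corner of the bounding box.
Rectangular body: 13.5 × 15, A = 202.5 cm², y = 7.5 cm, Ī = 3796.88 cm⁴.
Semicircular cap: semicircle r = 6.75, A = 71.5694 cm², y = 17.8648 cm, Ī = 227.849 cm⁴.
Centroid: ȳ = ΣA·y / ΣA = 10.2066 cm.
Transfer each piece to the horizontal axis through the centroid using Ī + A·d² with d = y − 10.2066:
  rectangular body: d = -2.70662 cm → contributes +5280.35 cm⁴
  semicircular cap: d = 7.65817 cm → contributes +4425.22 cm⁴
Total I = 9705.57 cm⁴.

I_x ≈ 9706 cm⁴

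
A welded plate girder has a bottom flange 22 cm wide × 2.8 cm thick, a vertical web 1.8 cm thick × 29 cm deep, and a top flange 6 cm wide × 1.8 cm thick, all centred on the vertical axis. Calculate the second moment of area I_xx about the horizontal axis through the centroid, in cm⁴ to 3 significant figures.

I_xx ≈ 1.65 × 10⁴ cm⁴

Break the section into simple shapes (no overlaps), measuring from the bottom-left corner of the bounding box.
Bottom plate: 22 × 2.8, A = 61.6 cm², y = 1.4 cm, Ī = 40.245 cm⁴.
Web plate: 1.8 × 29, A = 52.2 cm², y = 17.3 cm, Ī = 3658.4 cm⁴.
Top plate: 6 × 1.8, A = 10.8 cm², y = 32.7 cm, Ī = 2.916 cm⁴.
Centroid: ȳ = ΣA·y / ΣA = 10.774 cm.
Transfer each piece to the horizontal axis through the centroid using Ī + A·d² with d = y − 10.774:
  bottom plate: d = -9.3742 cm → contributes +5453.3 cm⁴
  web plate: d = 6.5258 cm → contributes +5881.4 cm⁴
  top plate: d = 21.926 cm → contributes +5194.9 cm⁴
Total I = 16 530 cm⁴.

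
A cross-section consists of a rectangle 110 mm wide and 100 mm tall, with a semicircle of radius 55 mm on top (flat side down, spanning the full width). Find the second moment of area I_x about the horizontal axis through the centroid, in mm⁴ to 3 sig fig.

I_x ≈ 2.80 × 10⁷ mm⁴

Decompose the section into non-overlapping parts with the origin at the bottom-left of its bounding rectangle.
Rectangular body: 110 × 100, A = 11 000 mm², y = 50 mm, Ī = 9 166 667 mm⁴.
Semicircular cap: semicircle r = 55, A = 4751.7 mm², y = 123.34 mm, Ī = 1 004 345 mm⁴.
Centroid: ȳ = ΣA·y / ΣA = 72.125 mm.
Transfer each piece to the horizontal axis through the centroid using Ī + A·d² with d = y − 72.125:
  rectangular body: d = -22.125 mm → contributes +14 551 158 mm⁴
  semicircular cap: d = 51.218 mm → contributes +13 469 340 mm⁴
Total I = 28 020 498 mm⁴.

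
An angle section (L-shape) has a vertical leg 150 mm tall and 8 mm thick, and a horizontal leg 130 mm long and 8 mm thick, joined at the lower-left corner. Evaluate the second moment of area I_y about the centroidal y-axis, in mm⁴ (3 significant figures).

I_y ≈ 3.49 × 10⁶ mm⁴

Decompose the section into non-overlapping parts with the origin at the bottom-left of its bounding rectangle.
Vertical leg: 8 × 150, A = 1 200 mm², x = 4 mm, Ī = 6 400 mm⁴.
Horizontal leg (remainder): 122 × 8, A = 976 mm², x = 69 mm, Ī = 1 210 565 mm⁴.
Centroid: x̄ = ΣA·x / ΣA = 33.154 mm.
Transfer each piece to the centroidal y-axis using Ī + A·d² with d = x − 33.154:
  vertical leg: d = -29.154 mm → contributes +1 026 376 mm⁴
  horizontal leg (remainder): d = 35.846 mm → contributes +2 464 634 mm⁴
Total I = 3 491 009 mm⁴.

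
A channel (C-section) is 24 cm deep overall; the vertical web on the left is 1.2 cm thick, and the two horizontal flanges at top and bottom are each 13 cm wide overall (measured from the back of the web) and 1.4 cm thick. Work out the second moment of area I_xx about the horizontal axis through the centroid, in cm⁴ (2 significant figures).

Decompose the section into non-overlapping parts with the origin at the bottom-left of its bounding rectangle.
Web: 1.2 × 24, A = 28.8 cm², y = 12 cm, Ī = 1 382 cm⁴.
Top flange (beyond web): 11.8 × 1.4, A = 16.52 cm², y = 23.3 cm, Ī = 2.698 cm⁴.
Bottom flange (beyond web): 11.8 × 1.4, A = 16.52 cm², y = 0.7 cm, Ī = 2.698 cm⁴.
By symmetry the centroid is at mid-height, ȳ = 12 cm.
Transfer each piece to the horizontal axis through the centroid using Ī + A·d² with d = y − 12:
  web: d = 0 cm → contributes +1 382 cm⁴
  top flange (beyond web): d = 11.3 cm → contributes +2 112 cm⁴
  bottom flange (beyond web): d = -11.3 cm → contributes +2 112 cm⁴
Total I = 5 607 cm⁴.

I_xx ≈ 5600 cm⁴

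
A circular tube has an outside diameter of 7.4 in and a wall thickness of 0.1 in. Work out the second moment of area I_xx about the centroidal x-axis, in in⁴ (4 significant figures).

Split into non-overlapping primitives; take the origin at the lower-left of the bounding box.
Outer circle: ⌀7.4, A = 43.0084 in², y = 3.7 in, Ī = 147.196 in⁴.
Bore (subtracted): ⌀7.2, A = 40.715 in², y = 3.7 in, Ī = 131.917 in⁴.
By symmetry the centroid is at mid-height, ȳ = 3.7 in.
All pieces are centred on the centroidal x-axis, so I = ΣĪ (holes subtracted) = 15.2795 in⁴.

I_xx ≈ 15.28 in⁴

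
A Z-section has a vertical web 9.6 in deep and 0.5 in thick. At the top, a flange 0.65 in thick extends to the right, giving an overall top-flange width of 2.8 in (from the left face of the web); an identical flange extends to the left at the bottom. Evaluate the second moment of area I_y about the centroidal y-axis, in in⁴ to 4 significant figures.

Decompose the section into non-overlapping parts with the origin at the bottom-left of its bounding rectangle.
Web: 0.5 × 9.6, A = 4.8 in², x = 2.55 in, Ī = 0.1 in⁴.
Top flange (beyond web): 2.3 × 0.65, A = 1.495 in², x = 3.95 in, Ī = 0.659046 in⁴.
Bottom flange (beyond web): 2.3 × 0.65, A = 1.495 in², x = 1.15 in, Ī = 0.659046 in⁴.
Centroid: x̄ = ΣA·x / ΣA = 2.55 in.
Transfer each piece to the centroidal y-axis using Ī + A·d² with d = x − 2.55:
  web: d = 0 in → contributes +0.1 in⁴
  top flange (beyond web): d = 1.4 in → contributes +3.58925 in⁴
  bottom flange (beyond web): d = -1.4 in → contributes +3.58925 in⁴
Total I = 7.27849 in⁴.

I_y ≈ 7.278 in⁴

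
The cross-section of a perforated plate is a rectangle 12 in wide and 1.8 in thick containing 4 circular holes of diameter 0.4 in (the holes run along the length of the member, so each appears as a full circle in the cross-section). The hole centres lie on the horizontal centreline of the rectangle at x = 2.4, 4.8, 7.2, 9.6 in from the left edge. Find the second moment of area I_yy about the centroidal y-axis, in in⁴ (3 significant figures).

Break the section into simple shapes (no overlaps), measuring from the bottom-left corner of the bounding box.
Plate: 12 × 1.8, A = 21.6 in², x = 6 in, Ī = 259.2 in⁴.
Hole 1 (subtracted): ⌀0.4, A = 0.12566 in², x = 2.4 in, Ī = 0.0012566 in⁴.
Hole 2 (subtracted): ⌀0.4, A = 0.12566 in², x = 4.8 in, Ī = 0.0012566 in⁴.
Hole 3 (subtracted): ⌀0.4, A = 0.12566 in², x = 7.2 in, Ī = 0.0012566 in⁴.
Hole 4 (subtracted): ⌀0.4, A = 0.12566 in², x = 9.6 in, Ī = 0.0012566 in⁴.
By symmetry the centroid is at mid-width, x̄ = 6 in.
Transfer each piece to the centroidal y-axis using Ī + A·d² with d = x − 6:
  plate: d = 0 in → contributes +259.2 in⁴
  hole 1: d = -3.6 in → contributes −1.6299 in⁴
  hole 2: d = -1.2 in → contributes −0.18221 in⁴
  hole 3: d = 1.2 in → contributes −0.18221 in⁴
  hole 4: d = 3.6 in → contributes −1.6299 in⁴
Total I = 255.58 in⁴.

I_yy ≈ 256 in⁴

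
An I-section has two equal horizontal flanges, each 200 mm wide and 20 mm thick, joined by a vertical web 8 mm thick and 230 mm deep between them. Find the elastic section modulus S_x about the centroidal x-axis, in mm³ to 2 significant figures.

Split into non-overlapping primitives; take the origin at the lower-left of the bounding box.
Bottom flange: 200 × 20, A = 4 000 mm², y = 10 mm, Ī = 133 333 mm⁴.
Web: 8 × 230, A = 1 840 mm², y = 135 mm, Ī = 8 111 333 mm⁴.
Top flange: 200 × 20, A = 4 000 mm², y = 260 mm, Ī = 133 333 mm⁴.
By symmetry the centroid is at mid-height, ȳ = 135 mm.
Transfer each piece to the centroidal x-axis using Ī + A·d² with d = y − 135:
  bottom flange: d = -125 mm → contributes +62 633 333 mm⁴
  web: d = 0 mm → contributes +8 111 333 mm⁴
  top flange: d = 125 mm → contributes +62 633 333 mm⁴
Total I = 133 378 000 mm⁴.
Extreme fibre distance c = 135 mm; S = I/c = 987 985 mm³.

S_x ≈ 9.9 × 10⁵ mm³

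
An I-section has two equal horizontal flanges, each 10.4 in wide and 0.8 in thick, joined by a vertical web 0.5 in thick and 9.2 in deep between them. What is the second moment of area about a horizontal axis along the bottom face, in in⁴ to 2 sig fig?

I_base ≈ 1100 in⁴

Treat the section as a set of non-overlapping primitives; coordinates are from the bounding-box lower-left.
Bottom flange: 10.4 × 0.8, A = 8.32 in², y = 0.4 in, Ī = 0.4437 in⁴.
Web: 0.5 × 9.2, A = 4.6 in², y = 5.4 in, Ī = 32.45 in⁴.
Top flange: 10.4 × 0.8, A = 8.32 in², y = 10.4 in, Ī = 0.4437 in⁴.
Transfer each piece to the base of the section using Ī + A·d² with d = y − 0:
  bottom flange: d = 0.4 in → contributes +1.775 in⁴
  web: d = 5.4 in → contributes +166.6 in⁴
  top flange: d = 10.4 in → contributes +900.3 in⁴
Total I = 1 069 in⁴.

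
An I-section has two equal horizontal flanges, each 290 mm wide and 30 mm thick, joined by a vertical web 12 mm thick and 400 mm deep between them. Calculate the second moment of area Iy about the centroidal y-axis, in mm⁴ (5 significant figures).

Decompose the section into non-overlapping parts with the origin at the bottom-left of its bounding rectangle.
Bottom flange: 290 × 30, A = 8 700 mm², x = 145 mm, Ī = 60 972 500 mm⁴.
Web: 12 × 400, A = 4 800 mm², x = 145 mm, Ī = 57 600 mm⁴.
Top flange: 290 × 30, A = 8 700 mm², x = 145 mm, Ī = 60 972 500 mm⁴.
By symmetry the centroid is at mid-width, x̄ = 145 mm.
All pieces are centred on the centroidal y-axis, so I = ΣĪ = 122 002 600 mm⁴.

Iy ≈ 1.2200 × 10⁸ mm⁴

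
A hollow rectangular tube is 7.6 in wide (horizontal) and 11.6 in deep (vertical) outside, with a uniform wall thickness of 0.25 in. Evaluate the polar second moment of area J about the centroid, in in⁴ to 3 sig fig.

Break the section into simple shapes (no overlaps), measuring from the bottom-left corner of the bounding box.
Outer rectangle: 7.6 × 11.6, A = 88.16 in², y = 5.8 in, Ī = 988.57 in⁴.
Inner void (subtracted): 7.1 × 11.1, A = 78.81 in², y = 5.8 in, Ī = 809.18 in⁴.
By symmetry the centroid is at mid-height, ȳ = 5.8 in.
All pieces are centred on the centroidal x-axis, so I = ΣĪ (holes subtracted) = 179.39 in⁴.
Repeating about the centroidal y-axis gives I_y = 93.276 in⁴.
Polar second moment: J = I_x + I_y = 272.66 in⁴.

J ≈ 273 in⁴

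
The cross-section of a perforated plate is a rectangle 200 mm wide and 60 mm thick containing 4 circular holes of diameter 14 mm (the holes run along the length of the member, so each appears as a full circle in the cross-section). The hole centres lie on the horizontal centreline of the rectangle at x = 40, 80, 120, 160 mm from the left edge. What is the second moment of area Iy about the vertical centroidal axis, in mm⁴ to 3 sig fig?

Iy ≈ 3.88 × 10⁷ mm⁴

Break the section into simple shapes (no overlaps), measuring from the bottom-left corner of the bounding box.
Plate: 200 × 60, A = 12 000 mm², x = 100 mm, Ī = 40 000 000 mm⁴.
Hole 1 (subtracted): ⌀14, A = 153.94 mm², x = 40 mm, Ī = 1885.7 mm⁴.
Hole 2 (subtracted): ⌀14, A = 153.94 mm², x = 80 mm, Ī = 1885.7 mm⁴.
Hole 3 (subtracted): ⌀14, A = 153.94 mm², x = 120 mm, Ī = 1885.7 mm⁴.
Hole 4 (subtracted): ⌀14, A = 153.94 mm², x = 160 mm, Ī = 1885.7 mm⁴.
By symmetry the centroid is at mid-width, x̄ = 100 mm.
Transfer each piece to the vertical centroidal axis using Ī + A·d² with d = x − 100:
  plate: d = 0 mm → contributes +40 000 000 mm⁴
  hole 1: d = -60 mm → contributes −556 063 mm⁴
  hole 2: d = -20 mm → contributes −63 461 mm⁴
  hole 3: d = 20 mm → contributes −63 461 mm⁴
  hole 4: d = 60 mm → contributes −556 063 mm⁴
Total I = 38 760 953 mm⁴.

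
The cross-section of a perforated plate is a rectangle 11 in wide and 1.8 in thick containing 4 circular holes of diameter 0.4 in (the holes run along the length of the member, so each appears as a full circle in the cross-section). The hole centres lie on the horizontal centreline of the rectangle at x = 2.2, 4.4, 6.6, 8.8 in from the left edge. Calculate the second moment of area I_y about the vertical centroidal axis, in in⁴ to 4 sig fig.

I_y ≈ 196.6 in⁴

Treat the section as a set of non-overlapping primitives; coordinates are from the bounding-box lower-left.
Plate: 11 × 1.8, A = 19.8 in², x = 5.5 in, Ī = 199.65 in⁴.
Hole 1 (subtracted): ⌀0.4, A = 0.125664 in², x = 2.2 in, Ī = 0.00125664 in⁴.
Hole 2 (subtracted): ⌀0.4, A = 0.125664 in², x = 4.4 in, Ī = 0.00125664 in⁴.
Hole 3 (subtracted): ⌀0.4, A = 0.125664 in², x = 6.6 in, Ī = 0.00125664 in⁴.
Hole 4 (subtracted): ⌀0.4, A = 0.125664 in², x = 8.8 in, Ī = 0.00125664 in⁴.
By symmetry the centroid is at mid-width, x̄ = 5.5 in.
Transfer each piece to the vertical centroidal axis using Ī + A·d² with d = x − 5.5:
  plate: d = 0 in → contributes +199.65 in⁴
  hole 1: d = -3.3 in → contributes −1.36973 in⁴
  hole 2: d = -1.1 in → contributes −0.15331 in⁴
  hole 3: d = 1.1 in → contributes −0.15331 in⁴
  hole 4: d = 3.3 in → contributes −1.36973 in⁴
Total I = 196.604 in⁴.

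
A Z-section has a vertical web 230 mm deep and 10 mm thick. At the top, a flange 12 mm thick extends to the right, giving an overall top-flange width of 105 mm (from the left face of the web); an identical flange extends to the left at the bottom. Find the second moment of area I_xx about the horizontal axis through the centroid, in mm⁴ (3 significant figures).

I_xx ≈ 3.73 × 10⁷ mm⁴

Decompose the section into non-overlapping parts with the origin at the bottom-left of its bounding rectangle.
Web: 10 × 230, A = 2 300 mm², y = 115 mm, Ī = 10 139 167 mm⁴.
Top flange (beyond web): 95 × 12, A = 1 140 mm², y = 224 mm, Ī = 13 680 mm⁴.
Bottom flange (beyond web): 95 × 12, A = 1 140 mm², y = 6 mm, Ī = 13 680 mm⁴.
Centroid: ȳ = ΣA·y / ΣA = 115 mm.
Transfer each piece to the horizontal axis through the centroid using Ī + A·d² with d = y − 115:
  web: d = 0 mm → contributes +10 139 167 mm⁴
  top flange (beyond web): d = 109 mm → contributes +13 558 020 mm⁴
  bottom flange (beyond web): d = -109 mm → contributes +13 558 020 mm⁴
Total I = 37 255 207 mm⁴.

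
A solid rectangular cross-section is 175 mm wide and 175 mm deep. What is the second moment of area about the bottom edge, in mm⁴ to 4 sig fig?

The section: 175 × 175, A = 30 625 mm², y = 87.5 mm, Ī = 78 157 552 mm⁴.
Transfer it to the bottom edge using Ī + A·d² with d = y − 0:
  the section: d = 87.5 mm → contributes +312 630 208 mm⁴
Total I = 312 630 208 mm⁴.

I_base ≈ 3.126 × 10⁸ mm⁴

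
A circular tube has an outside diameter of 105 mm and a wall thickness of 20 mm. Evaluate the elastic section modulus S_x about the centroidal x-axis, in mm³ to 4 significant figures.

Break the section into simple shapes (no overlaps), measuring from the bottom-left corner of the bounding box.
Outer circle: ⌀105, A = 8659.01 mm², y = 52.5 mm, Ī = 5 966 602 mm⁴.
Bore (subtracted): ⌀65, A = 3318.31 mm², y = 52.5 mm, Ī = 876 241 mm⁴.
By symmetry the centroid is at mid-height, ȳ = 52.5 mm.
All pieces are centred on the centroidal x-axis, so I = ΣĪ (holes subtracted) = 5 090 362 mm⁴.
Extreme fibre distance c = 52.5 mm; S = I/c = 96959.3 mm³.

S_x ≈ 9.696 × 10⁴ mm³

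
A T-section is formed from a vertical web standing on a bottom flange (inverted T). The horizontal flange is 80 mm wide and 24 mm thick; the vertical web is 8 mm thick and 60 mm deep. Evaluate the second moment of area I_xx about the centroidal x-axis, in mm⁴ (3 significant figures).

Treat the section as a set of non-overlapping primitives; coordinates are from the bounding-box lower-left.
Flange: 80 × 24, A = 1 920 mm², y = 12 mm, Ī = 92 160 mm⁴.
Web: 8 × 60, A = 480 mm², y = 54 mm, Ī = 144 000 mm⁴.
Centroid: ȳ = ΣA·y / ΣA = 20.4 mm.
Transfer each piece to the centroidal x-axis using Ī + A·d² with d = y − 20.4:
  flange: d = -8.4 mm → contributes +227 635 mm⁴
  web: d = 33.6 mm → contributes +685 901 mm⁴
Total I = 913 536 mm⁴.

I_xx ≈ 9.14 × 10⁵ mm⁴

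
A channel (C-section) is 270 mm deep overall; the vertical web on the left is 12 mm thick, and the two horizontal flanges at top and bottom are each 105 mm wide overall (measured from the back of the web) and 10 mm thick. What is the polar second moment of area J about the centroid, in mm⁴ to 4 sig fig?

J ≈ 5.577 × 10⁷ mm⁴

Split into non-overlapping primitives; take the origin at the lower-left of the bounding box.
Web: 12 × 270, A = 3 240 mm², y = 135 mm, Ī = 19 683 000 mm⁴.
Top flange (beyond web): 93 × 10, A = 930 mm², y = 265 mm, Ī = 7 750 mm⁴.
Bottom flange (beyond web): 93 × 10, A = 930 mm², y = 5 mm, Ī = 7 750 mm⁴.
By symmetry the centroid is at mid-height, ȳ = 135 mm.
Transfer each piece to the centroidal x-axis using Ī + A·d² with d = y − 135:
  web: d = 0 mm → contributes +19 683 000 mm⁴
  top flange (beyond web): d = 130 mm → contributes +15 724 750 mm⁴
  bottom flange (beyond web): d = -130 mm → contributes +15 724 750 mm⁴
Total I = 51 132 500 mm⁴.
For the y-axis: x̄ = 25.1471 mm.
Repeating about the centroidal y-axis gives I_y = 4 636 390 mm⁴.
Polar second moment: J = I_x + I_y = 55 768 890 mm⁴.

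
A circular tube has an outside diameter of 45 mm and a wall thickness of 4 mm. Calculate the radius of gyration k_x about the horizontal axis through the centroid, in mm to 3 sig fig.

Treat the section as a set of non-overlapping primitives; coordinates are from the bounding-box lower-left.
Outer circle: ⌀45, A = 1590.4 mm², y = 22.5 mm, Ī = 201 289 mm⁴.
Bore (subtracted): ⌀37, A = 1075.2 mm², y = 22.5 mm, Ī = 91 998 mm⁴.
By symmetry the centroid is at mid-height, ȳ = 22.5 mm.
All pieces are centred on the horizontal axis through the centroid, so I = ΣĪ (holes subtracted) = 109 291 mm⁴.
Radius of gyration: k = √(I/A) = √(109 291 / 515.22) = 14.565 mm.

k_x ≈ 14.6 mm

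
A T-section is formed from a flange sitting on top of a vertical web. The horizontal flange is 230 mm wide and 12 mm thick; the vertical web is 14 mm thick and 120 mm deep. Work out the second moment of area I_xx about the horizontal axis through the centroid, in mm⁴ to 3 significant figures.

I_xx ≈ 6.60 × 10⁶ mm⁴

Decompose the section into non-overlapping parts with the origin at the bottom-left of its bounding rectangle.
Flange: 230 × 12, A = 2 760 mm², y = 126 mm, Ī = 33 120 mm⁴.
Web: 14 × 120, A = 1 680 mm², y = 60 mm, Ī = 2 016 000 mm⁴.
Centroid: ȳ = ΣA·y / ΣA = 101.03 mm.
Transfer each piece to the horizontal axis through the centroid using Ī + A·d² with d = y − 101.03:
  flange: d = 24.973 mm → contributes +1 754 392 mm⁴
  web: d = -41.027 mm → contributes +4 843 804 mm⁴
Total I = 6 598 197 mm⁴.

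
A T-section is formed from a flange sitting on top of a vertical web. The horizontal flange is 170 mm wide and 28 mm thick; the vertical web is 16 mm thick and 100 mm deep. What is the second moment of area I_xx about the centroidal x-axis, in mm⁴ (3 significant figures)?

Treat the section as a set of non-overlapping primitives; coordinates are from the bounding-box lower-left.
Flange: 170 × 28, A = 4 760 mm², y = 114 mm, Ī = 310 987 mm⁴.
Web: 16 × 100, A = 1 600 mm², y = 50 mm, Ī = 1 333 333 mm⁴.
Centroid: ȳ = ΣA·y / ΣA = 97.899 mm.
Transfer each piece to the centroidal x-axis using Ī + A·d² with d = y − 97.899:
  flange: d = 16.101 mm → contributes +1 544 923 mm⁴
  web: d = -47.899 mm → contributes +5 004 293 mm⁴
Total I = 6 549 216 mm⁴.

I_xx ≈ 6.55 × 10⁶ mm⁴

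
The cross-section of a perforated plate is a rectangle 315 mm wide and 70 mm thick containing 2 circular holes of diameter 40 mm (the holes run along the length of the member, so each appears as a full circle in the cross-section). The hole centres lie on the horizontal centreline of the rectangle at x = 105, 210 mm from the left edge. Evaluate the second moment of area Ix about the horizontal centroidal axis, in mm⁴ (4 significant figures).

Decompose the section into non-overlapping parts with the origin at the bottom-left of its bounding rectangle.
Plate: 315 × 70, A = 22 050 mm², y = 35 mm, Ī = 9 003 750 mm⁴.
Hole 1 (subtracted): ⌀40, A = 1256.64 mm², y = 35 mm, Ī = 125 664 mm⁴.
Hole 2 (subtracted): ⌀40, A = 1256.64 mm², y = 35 mm, Ī = 125 664 mm⁴.
By symmetry the centroid is at mid-height, ȳ = 35 mm.
All pieces are centred on the horizontal centroidal axis, so I = ΣĪ (holes subtracted) = 8 752 423 mm⁴.

Ix ≈ 8.752 × 10⁶ mm⁴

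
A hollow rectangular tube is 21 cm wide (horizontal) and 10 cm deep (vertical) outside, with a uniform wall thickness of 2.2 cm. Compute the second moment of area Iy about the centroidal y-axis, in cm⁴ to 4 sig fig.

Break the section into simple shapes (no overlaps), measuring from the bottom-left corner of the bounding box.
Outer rectangle: 21 × 10, A = 210 cm², x = 10.5 cm, Ī = 7717.5 cm⁴.
Inner void (subtracted): 16.6 × 5.6, A = 92.96 cm², x = 10.5 cm, Ī = 2134.67 cm⁴.
By symmetry the centroid is at mid-width, x̄ = 10.5 cm.
All pieces are centred on the centroidal y-axis, so I = ΣĪ (holes subtracted) = 5582.83 cm⁴.

Iy ≈ 5583 cm⁴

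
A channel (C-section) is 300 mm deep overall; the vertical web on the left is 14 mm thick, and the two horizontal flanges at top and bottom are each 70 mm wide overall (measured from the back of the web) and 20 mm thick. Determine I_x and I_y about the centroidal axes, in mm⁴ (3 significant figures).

Split into non-overlapping primitives; take the origin at the lower-left of the bounding box.
Web: 14 × 300, A = 4 200 mm², y = 150 mm, Ī = 31 500 000 mm⁴.
Top flange (beyond web): 56 × 20, A = 1 120 mm², y = 290 mm, Ī = 37 333 mm⁴.
Bottom flange (beyond web): 56 × 20, A = 1 120 mm², y = 10 mm, Ī = 37 333 mm⁴.
By symmetry the centroid is at mid-height, ȳ = 150 mm.
Transfer each piece to the centroidal x-axis using Ī + A·d² with d = y − 150:
  web: d = 0 mm → contributes +31 500 000 mm⁴
  top flange (beyond web): d = 140 mm → contributes +21 989 333 mm⁴
  bottom flange (beyond web): d = -140 mm → contributes +21 989 333 mm⁴
Total I = 75 478 667 mm⁴.
For the y-axis: x̄ = 19.174 mm.
Repeating about the centroidal y-axis gives I_y = 2 443 552 mm⁴.

I_x ≈ 7.55 × 10⁷ mm⁴, I_y ≈ 2.44 × 10⁶ mm⁴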